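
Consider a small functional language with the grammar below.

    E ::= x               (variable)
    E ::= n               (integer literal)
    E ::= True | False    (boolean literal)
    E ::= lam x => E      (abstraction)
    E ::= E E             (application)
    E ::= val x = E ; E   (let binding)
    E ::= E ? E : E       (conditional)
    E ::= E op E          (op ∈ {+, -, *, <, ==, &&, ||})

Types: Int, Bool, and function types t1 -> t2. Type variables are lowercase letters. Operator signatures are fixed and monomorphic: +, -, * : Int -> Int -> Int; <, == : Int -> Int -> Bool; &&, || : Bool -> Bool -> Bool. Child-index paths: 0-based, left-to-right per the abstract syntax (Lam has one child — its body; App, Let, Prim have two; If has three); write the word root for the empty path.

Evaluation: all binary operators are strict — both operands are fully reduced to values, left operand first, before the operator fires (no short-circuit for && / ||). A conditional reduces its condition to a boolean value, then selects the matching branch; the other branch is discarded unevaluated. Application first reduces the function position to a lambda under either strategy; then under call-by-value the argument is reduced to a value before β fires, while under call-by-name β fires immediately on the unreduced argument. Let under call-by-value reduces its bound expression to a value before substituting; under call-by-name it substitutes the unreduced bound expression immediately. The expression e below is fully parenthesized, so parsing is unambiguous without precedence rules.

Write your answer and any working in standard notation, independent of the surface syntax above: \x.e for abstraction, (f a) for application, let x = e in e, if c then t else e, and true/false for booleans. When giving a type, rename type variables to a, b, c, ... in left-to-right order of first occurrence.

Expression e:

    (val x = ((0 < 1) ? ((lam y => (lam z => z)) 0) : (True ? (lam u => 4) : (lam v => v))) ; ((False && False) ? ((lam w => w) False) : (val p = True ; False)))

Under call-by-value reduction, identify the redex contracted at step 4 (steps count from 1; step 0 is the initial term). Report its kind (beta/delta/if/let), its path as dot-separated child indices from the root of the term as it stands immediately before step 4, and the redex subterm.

Answer: let at root : (let x = (\z.z) in (if (false && false) then ((\w.w) false) else (let p = true in false)))

Derivation:
step 0: (let x = (if (0 < 1) then ((\y.(\z.z)) 0) else (if true then (\u.4) else (\v.v))) in (if (false && false) then ((\w.w) false) else (let p = true in false)))
step 1: [delta@0.0] (let x = (if true then ((\y.(\z.z)) 0) else (if true then (\u.4) else (\v.v))) in (if (false && false) then ((\w.w) false) else (let p = true in false)))
step 2: [if@0] (let x = ((\y.(\z.z)) 0) in (if (false && false) then ((\w.w) false) else (let p = true in false)))
step 3: [beta@0] (let x = (\z.z) in (if (false && false) then ((\w.w) false) else (let p = true in false)))
step 4: [let@root] (if (false && false) then ((\w.w) false) else (let p = true in false))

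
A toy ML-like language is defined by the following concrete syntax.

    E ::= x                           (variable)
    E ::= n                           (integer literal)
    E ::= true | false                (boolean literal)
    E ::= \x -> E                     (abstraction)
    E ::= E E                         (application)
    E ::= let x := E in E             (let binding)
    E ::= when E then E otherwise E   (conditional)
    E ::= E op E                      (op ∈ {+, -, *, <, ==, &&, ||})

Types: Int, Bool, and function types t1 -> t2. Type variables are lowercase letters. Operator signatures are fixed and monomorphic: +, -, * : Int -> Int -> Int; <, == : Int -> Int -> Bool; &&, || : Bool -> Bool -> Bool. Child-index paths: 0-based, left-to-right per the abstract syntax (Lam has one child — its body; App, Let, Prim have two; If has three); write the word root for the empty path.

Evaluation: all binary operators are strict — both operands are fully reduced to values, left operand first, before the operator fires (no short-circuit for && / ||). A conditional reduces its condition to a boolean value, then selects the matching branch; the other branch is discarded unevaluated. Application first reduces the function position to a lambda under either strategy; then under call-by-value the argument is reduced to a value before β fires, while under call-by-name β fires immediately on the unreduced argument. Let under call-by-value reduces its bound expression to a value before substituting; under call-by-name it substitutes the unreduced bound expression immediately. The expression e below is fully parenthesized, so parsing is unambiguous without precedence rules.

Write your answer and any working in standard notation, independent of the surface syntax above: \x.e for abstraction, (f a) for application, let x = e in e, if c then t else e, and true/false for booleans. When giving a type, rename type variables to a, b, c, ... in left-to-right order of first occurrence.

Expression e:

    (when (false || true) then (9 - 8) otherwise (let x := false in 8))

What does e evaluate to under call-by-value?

Answer: 1

Trace:
step 0: (if (false || true) then (9 - 8) else (let x = false in 8))
step 1: [delta@0] (if true then (9 - 8) else (let x = false in 8))
step 2: [if@root] (9 - 8)
step 3: [delta@root] 1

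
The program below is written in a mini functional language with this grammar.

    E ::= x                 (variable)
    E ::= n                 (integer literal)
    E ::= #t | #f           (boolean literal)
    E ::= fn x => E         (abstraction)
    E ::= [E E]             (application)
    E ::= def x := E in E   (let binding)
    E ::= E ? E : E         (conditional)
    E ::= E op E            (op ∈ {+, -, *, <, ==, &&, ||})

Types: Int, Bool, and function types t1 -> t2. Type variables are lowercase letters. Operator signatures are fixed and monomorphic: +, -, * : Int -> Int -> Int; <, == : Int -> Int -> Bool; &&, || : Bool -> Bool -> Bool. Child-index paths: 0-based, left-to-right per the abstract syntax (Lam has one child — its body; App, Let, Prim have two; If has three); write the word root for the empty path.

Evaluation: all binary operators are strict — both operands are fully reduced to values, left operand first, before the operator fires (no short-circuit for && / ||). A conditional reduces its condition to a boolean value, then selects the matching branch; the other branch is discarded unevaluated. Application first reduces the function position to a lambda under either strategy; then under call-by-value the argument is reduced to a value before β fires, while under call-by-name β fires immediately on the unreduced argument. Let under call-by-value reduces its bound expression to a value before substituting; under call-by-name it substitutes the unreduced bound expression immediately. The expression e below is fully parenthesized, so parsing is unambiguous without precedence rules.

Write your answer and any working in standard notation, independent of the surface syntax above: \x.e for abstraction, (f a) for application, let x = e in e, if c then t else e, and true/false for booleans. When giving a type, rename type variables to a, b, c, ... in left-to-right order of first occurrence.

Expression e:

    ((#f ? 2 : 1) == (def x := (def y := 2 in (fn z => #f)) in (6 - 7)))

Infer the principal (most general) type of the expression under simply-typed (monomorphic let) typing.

Trace:
  unify Bool ~ Bool
  unify Int ~ Int
  unify Int ~ Int
let y : Int
\z._ : a -> Bool
let x : a -> Bool
  unify Int ~ Int
  unify Int ~ Int
  unify Int ~ Int

Answer: Bool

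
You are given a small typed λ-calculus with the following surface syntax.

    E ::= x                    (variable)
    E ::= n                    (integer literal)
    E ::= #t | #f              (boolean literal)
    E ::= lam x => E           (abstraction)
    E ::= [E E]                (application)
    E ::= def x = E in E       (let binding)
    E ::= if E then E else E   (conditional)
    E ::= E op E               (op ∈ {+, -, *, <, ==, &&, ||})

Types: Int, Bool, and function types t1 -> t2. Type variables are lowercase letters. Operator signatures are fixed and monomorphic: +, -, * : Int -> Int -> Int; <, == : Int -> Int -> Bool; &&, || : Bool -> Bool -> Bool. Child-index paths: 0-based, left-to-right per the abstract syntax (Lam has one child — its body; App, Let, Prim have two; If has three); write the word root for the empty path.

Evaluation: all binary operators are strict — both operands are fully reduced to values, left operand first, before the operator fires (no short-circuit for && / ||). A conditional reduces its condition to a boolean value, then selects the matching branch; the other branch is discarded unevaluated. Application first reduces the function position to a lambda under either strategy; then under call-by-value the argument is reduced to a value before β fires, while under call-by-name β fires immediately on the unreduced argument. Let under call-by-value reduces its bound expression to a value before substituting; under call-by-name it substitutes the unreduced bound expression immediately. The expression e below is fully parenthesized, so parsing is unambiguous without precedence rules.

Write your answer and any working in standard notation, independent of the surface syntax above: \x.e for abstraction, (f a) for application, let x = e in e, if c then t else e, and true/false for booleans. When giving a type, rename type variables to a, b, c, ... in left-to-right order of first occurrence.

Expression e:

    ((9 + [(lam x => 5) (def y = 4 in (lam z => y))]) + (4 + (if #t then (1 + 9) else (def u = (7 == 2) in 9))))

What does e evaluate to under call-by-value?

Answer: 28

Working:
step 0: ((9 + ((\x.5) (let y = 4 in (\z.y)))) + (4 + (if true then (1 + 9) else (let u = (7 == 2) in 9))))
step 1: [let@0.1.1] ((9 + ((\x.5) (\z.4))) + (4 + (if true then (1 + 9) else (let u = (7 == 2) in 9))))
step 2: [beta@0.1] ((9 + 5) + (4 + (if true then (1 + 9) else (let u = (7 == 2) in 9))))
step 3: [delta@0] (14 + (4 + (if true then (1 + 9) else (let u = (7 == 2) in 9))))
step 4: [if@1.1] (14 + (4 + (1 + 9)))
step 5: [delta@1.1] (14 + (4 + 10))
step 6: [delta@1] (14 + 14)
step 7: [delta@root] 28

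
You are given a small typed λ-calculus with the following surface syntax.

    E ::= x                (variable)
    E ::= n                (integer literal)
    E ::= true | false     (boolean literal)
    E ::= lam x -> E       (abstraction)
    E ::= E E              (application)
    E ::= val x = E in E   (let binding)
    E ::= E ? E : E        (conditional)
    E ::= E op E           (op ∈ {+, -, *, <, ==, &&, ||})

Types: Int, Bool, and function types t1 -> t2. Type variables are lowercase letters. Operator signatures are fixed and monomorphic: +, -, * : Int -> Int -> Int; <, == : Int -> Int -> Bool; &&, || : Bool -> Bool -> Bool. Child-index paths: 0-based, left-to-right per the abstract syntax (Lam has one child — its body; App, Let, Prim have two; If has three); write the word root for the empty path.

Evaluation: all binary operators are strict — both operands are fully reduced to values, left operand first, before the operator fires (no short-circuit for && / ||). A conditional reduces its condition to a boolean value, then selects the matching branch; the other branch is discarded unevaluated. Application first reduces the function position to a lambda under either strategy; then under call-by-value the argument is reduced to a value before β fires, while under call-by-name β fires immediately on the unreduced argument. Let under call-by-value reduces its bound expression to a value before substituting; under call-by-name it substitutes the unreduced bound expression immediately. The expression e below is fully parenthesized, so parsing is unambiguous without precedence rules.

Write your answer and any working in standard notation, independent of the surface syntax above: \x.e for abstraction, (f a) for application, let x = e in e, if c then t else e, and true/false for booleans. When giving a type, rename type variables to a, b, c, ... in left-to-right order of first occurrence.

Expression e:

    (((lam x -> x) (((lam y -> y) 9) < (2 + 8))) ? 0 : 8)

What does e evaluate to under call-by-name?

Answer: 0

Working:
step 0: (if ((\x.x) (((\y.y) 9) < (2 + 8))) then 0 else 8)
step 1: [beta@0] (if (((\y.y) 9) < (2 + 8)) then 0 else 8)
step 2: [beta@0.0] (if (9 < (2 + 8)) then 0 else 8)
step 3: [delta@0.1] (if (9 < 10) then 0 else 8)
step 4: [delta@0] (if true then 0 else 8)
step 5: [if@root] 0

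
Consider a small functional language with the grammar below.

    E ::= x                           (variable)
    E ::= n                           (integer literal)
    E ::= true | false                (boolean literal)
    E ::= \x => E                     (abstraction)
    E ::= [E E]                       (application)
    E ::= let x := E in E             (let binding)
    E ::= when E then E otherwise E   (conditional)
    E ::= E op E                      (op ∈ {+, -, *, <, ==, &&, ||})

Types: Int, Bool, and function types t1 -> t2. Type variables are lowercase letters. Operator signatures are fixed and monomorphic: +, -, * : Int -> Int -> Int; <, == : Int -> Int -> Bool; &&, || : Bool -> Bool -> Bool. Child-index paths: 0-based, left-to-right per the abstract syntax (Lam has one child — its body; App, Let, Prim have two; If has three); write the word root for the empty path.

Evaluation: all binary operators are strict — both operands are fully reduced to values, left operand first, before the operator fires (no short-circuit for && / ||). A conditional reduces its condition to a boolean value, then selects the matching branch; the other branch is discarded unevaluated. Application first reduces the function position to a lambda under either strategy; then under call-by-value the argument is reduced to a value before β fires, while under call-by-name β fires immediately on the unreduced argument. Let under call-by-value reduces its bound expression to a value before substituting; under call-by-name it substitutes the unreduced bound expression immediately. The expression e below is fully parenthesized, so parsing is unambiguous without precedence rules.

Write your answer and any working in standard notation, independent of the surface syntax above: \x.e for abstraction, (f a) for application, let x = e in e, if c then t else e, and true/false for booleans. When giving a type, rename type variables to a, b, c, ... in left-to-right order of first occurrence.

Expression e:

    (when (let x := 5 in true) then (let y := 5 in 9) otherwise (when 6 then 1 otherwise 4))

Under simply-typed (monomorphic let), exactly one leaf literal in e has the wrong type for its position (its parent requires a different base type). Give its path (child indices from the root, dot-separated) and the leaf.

Answer: 2.0 : 6

Derivation:
let x : Int
  unify Bool ~ Bool
let y : Int
  unify Int ~ Bool
  FAIL: mismatch Int ~ Bool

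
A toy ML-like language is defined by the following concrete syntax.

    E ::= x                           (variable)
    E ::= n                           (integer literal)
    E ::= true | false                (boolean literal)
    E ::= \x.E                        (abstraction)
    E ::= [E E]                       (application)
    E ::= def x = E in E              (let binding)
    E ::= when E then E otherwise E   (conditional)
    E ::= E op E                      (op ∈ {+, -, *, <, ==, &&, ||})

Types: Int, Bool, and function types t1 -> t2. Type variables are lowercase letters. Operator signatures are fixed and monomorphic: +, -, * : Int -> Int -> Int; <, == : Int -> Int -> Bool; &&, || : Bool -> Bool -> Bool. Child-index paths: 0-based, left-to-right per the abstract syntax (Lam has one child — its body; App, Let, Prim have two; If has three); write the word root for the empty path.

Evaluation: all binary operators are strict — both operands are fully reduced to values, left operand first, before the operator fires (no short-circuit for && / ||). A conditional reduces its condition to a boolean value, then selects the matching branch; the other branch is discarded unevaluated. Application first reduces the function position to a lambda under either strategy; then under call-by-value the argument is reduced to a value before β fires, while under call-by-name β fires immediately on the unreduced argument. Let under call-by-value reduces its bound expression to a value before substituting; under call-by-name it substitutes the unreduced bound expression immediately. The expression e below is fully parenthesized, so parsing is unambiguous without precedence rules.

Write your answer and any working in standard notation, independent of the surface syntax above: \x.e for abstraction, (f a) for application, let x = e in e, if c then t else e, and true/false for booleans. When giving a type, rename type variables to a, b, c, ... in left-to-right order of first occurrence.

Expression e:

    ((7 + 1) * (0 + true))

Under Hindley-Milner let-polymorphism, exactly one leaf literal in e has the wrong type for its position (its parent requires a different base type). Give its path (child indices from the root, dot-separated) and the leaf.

Trace:
  unify Int ~ Int
  unify Int ~ Int
  unify Int ~ Int
  unify Int ~ Int
  unify Bool ~ Int
  FAIL: mismatch Bool ~ Int

Answer: 1.1 : true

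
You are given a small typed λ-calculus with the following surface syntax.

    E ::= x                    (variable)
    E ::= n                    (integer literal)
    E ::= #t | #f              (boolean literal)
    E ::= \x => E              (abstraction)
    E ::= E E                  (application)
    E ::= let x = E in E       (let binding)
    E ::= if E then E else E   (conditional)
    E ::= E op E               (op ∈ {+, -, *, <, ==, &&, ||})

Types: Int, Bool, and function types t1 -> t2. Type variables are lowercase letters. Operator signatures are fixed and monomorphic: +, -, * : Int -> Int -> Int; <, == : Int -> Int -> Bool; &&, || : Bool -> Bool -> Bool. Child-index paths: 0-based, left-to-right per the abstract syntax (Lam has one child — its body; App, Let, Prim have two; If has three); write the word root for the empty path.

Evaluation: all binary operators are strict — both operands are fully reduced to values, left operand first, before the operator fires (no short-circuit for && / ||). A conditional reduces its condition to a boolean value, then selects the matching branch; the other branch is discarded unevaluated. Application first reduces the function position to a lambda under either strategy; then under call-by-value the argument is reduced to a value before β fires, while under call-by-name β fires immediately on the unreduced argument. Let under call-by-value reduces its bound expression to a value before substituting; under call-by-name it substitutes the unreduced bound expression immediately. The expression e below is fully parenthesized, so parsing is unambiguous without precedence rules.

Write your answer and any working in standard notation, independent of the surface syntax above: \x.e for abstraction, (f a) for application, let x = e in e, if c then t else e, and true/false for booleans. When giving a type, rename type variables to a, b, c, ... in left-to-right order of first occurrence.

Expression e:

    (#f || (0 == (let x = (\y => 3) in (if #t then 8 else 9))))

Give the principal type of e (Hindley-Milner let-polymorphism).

Trace:
  unify Bool ~ Bool
  unify Int ~ Int
\y._ : a -> Int
let x : forall. a -> Int
  unify Bool ~ Bool
  unify Int ~ Int
  unify Int ~ Int
  unify Bool ~ Bool

Answer: Bool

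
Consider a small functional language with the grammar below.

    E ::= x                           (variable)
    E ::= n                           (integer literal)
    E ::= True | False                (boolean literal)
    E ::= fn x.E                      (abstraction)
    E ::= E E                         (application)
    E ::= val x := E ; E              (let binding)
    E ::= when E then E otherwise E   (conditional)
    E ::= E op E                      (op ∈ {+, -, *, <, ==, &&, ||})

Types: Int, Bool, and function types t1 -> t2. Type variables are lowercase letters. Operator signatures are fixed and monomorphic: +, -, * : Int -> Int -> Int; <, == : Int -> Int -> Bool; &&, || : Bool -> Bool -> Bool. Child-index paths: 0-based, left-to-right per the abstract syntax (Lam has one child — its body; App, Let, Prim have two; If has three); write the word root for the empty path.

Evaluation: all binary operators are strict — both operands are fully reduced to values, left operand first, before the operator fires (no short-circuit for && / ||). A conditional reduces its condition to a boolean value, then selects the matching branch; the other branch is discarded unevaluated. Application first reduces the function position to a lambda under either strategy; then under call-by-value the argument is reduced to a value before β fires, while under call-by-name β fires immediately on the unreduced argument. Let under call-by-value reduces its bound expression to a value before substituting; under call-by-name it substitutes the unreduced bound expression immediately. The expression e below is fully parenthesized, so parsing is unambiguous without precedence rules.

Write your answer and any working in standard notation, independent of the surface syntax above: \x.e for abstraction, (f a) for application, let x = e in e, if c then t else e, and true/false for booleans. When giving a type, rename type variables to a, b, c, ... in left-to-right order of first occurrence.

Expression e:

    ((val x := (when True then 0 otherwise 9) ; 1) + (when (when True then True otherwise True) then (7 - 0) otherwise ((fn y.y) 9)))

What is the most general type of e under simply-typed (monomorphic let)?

Answer: Int

Derivation:
  unify Bool ~ Bool
  unify Int ~ Int
let x : Int
  unify Int ~ Int
  unify Bool ~ Bool
  unify Bool ~ Bool
  unify Bool ~ Bool
  unify Int ~ Int
  unify Int ~ Int
y : a
\y._ : a -> a
  unify a -> a ~ Int -> b
  unify a ~ Int
  unify Int ~ b
_ _ : Int
  unify Int ~ Int
  unify Int ~ Int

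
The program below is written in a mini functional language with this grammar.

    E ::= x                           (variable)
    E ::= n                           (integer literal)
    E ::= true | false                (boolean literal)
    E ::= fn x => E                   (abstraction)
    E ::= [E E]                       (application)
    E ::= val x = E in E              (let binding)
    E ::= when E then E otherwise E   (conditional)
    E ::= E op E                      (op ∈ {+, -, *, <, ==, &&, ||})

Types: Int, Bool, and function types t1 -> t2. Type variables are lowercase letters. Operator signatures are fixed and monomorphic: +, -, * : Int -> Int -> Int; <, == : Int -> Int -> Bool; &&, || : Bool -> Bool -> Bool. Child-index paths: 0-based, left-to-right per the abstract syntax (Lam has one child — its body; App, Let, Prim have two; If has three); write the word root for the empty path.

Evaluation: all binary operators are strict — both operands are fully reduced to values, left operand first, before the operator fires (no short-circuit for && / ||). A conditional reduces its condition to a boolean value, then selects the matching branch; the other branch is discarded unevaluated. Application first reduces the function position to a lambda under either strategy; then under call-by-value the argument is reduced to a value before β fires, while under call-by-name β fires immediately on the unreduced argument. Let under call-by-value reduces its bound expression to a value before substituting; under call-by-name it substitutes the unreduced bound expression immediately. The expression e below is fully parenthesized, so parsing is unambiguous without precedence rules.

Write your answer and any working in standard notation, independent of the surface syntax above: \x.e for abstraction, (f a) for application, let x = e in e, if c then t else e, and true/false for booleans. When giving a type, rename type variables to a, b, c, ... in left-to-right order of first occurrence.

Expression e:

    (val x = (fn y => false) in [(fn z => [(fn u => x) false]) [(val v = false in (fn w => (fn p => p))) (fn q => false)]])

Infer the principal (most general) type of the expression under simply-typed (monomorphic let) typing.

Answer: a -> Bool

Working:
\y._ : a -> Bool
let x : a -> Bool
x : a -> Bool
\u._ : c -> a -> Bool
  unify c -> a -> Bool ~ Bool -> d
  unify c ~ Bool
  unify a -> Bool ~ d
_ _ : a -> Bool
\z._ : b -> a -> Bool
let v : Bool
p : f
\p._ : f -> f
\w._ : e -> f -> f
\q._ : g -> Bool
  unify e -> f -> f ~ (g -> Bool) -> h
  unify e ~ g -> Bool
  unify f -> f ~ h
_ _ : f -> f
  unify b -> a -> Bool ~ (f -> f) -> i
  unify b ~ f -> f
  unify a -> Bool ~ i
_ _ : a -> Bool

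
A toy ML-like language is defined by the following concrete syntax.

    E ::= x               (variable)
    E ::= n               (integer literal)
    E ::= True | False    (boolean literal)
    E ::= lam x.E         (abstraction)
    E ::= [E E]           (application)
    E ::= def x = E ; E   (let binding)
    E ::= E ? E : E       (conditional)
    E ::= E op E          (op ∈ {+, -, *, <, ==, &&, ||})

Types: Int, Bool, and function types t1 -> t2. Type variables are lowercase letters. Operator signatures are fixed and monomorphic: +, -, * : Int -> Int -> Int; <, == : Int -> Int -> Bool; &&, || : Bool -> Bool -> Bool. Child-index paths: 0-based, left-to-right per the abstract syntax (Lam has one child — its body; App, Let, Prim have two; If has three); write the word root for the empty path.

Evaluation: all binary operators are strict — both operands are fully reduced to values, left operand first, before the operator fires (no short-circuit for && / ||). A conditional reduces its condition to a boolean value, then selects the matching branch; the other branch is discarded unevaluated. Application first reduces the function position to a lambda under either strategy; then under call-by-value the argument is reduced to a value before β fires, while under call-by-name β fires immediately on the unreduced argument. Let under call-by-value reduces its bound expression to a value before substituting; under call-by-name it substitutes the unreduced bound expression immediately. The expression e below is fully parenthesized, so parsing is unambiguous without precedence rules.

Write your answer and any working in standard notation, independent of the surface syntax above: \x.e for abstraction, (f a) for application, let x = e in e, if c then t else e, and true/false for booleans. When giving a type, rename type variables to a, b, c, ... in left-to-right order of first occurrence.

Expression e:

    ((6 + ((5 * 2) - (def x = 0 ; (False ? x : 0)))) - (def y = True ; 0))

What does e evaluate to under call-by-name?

Answer: 16

Working:
step 0: ((6 + ((5 * 2) - (let x = 0 in (if false then x else 0)))) - (let y = true in 0))
step 1: [delta@0.1.0] ((6 + (10 - (let x = 0 in (if false then x else 0)))) - (let y = true in 0))
step 2: [let@0.1.1] ((6 + (10 - (if false then 0 else 0))) - (let y = true in 0))
step 3: [if@0.1.1] ((6 + (10 - 0)) - (let y = true in 0))
step 4: [delta@0.1] ((6 + 10) - (let y = true in 0))
step 5: [delta@0] (16 - (let y = true in 0))
step 6: [let@1] (16 - 0)
step 7: [delta@root] 16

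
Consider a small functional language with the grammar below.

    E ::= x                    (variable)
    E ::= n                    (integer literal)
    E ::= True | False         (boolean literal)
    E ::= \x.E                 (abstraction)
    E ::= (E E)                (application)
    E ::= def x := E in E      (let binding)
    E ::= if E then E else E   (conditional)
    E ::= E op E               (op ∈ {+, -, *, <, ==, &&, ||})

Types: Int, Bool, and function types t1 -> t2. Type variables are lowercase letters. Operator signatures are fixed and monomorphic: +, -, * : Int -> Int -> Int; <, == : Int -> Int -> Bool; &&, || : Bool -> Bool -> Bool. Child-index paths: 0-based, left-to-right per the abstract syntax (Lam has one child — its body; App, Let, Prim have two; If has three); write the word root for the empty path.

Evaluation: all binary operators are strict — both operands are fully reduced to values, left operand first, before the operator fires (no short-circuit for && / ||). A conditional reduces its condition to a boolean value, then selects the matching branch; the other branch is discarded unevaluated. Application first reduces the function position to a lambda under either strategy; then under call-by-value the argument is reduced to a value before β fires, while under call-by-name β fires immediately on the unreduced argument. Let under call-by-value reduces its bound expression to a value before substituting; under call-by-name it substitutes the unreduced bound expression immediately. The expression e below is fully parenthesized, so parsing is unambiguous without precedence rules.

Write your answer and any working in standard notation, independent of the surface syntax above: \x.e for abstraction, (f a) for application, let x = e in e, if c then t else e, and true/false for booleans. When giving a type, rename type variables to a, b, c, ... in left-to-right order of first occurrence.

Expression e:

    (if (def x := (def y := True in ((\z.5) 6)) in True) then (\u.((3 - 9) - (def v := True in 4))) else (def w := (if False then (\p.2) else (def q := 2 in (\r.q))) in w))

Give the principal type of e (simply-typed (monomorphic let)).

Working:
let y : Bool
\z._ : a -> Int
  unify a -> Int ~ Int -> b
  unify a ~ Int
  unify Int ~ b
_ _ : Int
let x : Int
  unify Bool ~ Bool
  unify Int ~ Int
  unify Int ~ Int
  unify Int ~ Int
let v : Bool
  unify Int ~ Int
\u._ : c -> Int
  unify Bool ~ Bool
\p._ : d -> Int
let q : Int
q : Int
\r._ : e -> Int
  unify d -> Int ~ e -> Int
  unify d ~ e
  unify Int ~ Int
let w : e -> Int
w : e -> Int
  unify c -> Int ~ e -> Int
  unify c ~ e
  unify Int ~ Int

Answer: a -> Int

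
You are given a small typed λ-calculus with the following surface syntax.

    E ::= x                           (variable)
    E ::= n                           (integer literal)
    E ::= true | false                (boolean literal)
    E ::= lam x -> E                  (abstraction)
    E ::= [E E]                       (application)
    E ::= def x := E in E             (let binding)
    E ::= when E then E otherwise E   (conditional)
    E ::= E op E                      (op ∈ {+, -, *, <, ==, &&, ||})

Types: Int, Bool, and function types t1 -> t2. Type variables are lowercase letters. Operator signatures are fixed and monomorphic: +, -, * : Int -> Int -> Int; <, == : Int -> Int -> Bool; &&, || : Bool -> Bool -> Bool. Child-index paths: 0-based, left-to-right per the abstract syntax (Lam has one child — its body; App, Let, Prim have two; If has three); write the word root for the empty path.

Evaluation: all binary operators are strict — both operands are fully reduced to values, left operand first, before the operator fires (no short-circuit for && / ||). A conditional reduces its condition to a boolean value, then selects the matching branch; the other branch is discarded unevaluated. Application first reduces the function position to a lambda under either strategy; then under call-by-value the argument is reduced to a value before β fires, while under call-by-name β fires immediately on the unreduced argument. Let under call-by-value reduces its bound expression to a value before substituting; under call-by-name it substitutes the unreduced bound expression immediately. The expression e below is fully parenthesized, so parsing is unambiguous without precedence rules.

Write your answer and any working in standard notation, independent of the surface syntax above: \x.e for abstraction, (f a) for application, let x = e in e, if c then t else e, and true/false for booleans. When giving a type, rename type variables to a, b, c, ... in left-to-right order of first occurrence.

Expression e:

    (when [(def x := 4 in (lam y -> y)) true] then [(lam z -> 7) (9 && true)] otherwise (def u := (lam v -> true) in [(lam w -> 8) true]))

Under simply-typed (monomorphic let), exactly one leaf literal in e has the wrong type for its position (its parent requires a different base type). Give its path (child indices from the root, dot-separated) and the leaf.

Answer: 1.1.0 : 9

Working:
let x : Int
y : a
\y._ : a -> a
  unify a -> a ~ Bool -> b
  unify a ~ Bool
  unify Bool ~ b
_ _ : Bool
  unify Bool ~ Bool
\z._ : c -> Int
  unify Int ~ Bool
  FAIL: mismatch Int ~ Bool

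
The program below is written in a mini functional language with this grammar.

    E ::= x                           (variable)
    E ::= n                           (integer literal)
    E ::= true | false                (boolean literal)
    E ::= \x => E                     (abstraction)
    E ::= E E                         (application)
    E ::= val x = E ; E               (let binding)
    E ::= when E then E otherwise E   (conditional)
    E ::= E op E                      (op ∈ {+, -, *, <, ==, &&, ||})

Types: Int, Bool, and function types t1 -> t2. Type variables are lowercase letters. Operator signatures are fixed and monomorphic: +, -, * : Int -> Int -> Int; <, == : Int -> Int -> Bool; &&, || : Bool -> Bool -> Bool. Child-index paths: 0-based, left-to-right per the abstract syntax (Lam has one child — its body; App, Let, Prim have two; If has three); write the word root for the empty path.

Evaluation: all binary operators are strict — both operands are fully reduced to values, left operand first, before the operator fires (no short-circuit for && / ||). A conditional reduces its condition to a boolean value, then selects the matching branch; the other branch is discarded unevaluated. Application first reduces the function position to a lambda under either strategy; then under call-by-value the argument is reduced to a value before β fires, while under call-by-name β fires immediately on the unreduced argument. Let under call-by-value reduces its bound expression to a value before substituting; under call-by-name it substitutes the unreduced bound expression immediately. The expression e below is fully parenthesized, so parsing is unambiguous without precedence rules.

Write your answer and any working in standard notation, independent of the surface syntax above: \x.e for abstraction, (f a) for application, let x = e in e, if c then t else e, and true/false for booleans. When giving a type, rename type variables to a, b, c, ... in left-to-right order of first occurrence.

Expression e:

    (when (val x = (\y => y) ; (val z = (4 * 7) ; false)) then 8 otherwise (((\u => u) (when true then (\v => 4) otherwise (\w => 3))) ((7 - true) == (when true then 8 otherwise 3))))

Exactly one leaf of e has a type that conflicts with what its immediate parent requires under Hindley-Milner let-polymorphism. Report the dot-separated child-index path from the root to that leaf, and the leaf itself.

Answer: 2.1.0.1 : true

Working:
y : a
\y._ : a -> a
let x : forall. a -> a
  unify Int ~ Int
  unify Int ~ Int
let z : Int
  unify Bool ~ Bool
u : b
\u._ : b -> b
  unify Bool ~ Bool
\v._ : c -> Int
\w._ : d -> Int
  unify c -> Int ~ d -> Int
  unify c ~ d
  unify Int ~ Int
  unify b -> b ~ (d -> Int) -> e
  unify b ~ d -> Int
  unify d -> Int ~ e
_ _ : d -> Int
  unify Int ~ Int
  unify Bool ~ Int
  FAIL: mismatch Bool ~ Int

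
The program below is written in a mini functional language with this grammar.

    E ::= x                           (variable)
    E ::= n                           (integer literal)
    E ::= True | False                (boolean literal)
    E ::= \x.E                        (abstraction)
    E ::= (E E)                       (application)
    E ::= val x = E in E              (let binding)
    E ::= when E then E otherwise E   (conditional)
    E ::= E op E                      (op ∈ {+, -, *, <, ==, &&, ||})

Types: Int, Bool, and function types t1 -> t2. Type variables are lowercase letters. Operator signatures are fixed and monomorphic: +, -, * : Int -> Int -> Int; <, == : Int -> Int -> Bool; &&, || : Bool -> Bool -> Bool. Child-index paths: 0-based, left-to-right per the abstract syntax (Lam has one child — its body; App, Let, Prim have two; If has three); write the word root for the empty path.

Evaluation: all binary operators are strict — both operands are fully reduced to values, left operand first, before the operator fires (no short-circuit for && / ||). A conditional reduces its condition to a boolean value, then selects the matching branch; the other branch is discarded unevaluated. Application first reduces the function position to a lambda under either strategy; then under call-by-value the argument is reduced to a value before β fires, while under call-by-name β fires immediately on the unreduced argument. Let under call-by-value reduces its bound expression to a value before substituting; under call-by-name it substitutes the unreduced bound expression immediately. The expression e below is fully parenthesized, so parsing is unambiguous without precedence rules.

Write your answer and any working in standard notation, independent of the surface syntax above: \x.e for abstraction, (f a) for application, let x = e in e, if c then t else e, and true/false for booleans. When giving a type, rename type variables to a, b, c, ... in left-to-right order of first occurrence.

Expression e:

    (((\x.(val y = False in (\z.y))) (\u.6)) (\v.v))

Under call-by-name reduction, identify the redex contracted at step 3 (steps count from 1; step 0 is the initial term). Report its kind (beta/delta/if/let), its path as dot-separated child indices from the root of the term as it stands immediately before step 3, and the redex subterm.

Working:
step 0: (((\x.(let y = false in (\z.y))) (\u.6)) (\v.v))
step 1: [beta@0] ((let y = false in (\z.y)) (\v.v))
step 2: [let@0] ((\z.false) (\v.v))
step 3: [beta@root] false

Answer: beta at root : ((\z.false) (\v.v))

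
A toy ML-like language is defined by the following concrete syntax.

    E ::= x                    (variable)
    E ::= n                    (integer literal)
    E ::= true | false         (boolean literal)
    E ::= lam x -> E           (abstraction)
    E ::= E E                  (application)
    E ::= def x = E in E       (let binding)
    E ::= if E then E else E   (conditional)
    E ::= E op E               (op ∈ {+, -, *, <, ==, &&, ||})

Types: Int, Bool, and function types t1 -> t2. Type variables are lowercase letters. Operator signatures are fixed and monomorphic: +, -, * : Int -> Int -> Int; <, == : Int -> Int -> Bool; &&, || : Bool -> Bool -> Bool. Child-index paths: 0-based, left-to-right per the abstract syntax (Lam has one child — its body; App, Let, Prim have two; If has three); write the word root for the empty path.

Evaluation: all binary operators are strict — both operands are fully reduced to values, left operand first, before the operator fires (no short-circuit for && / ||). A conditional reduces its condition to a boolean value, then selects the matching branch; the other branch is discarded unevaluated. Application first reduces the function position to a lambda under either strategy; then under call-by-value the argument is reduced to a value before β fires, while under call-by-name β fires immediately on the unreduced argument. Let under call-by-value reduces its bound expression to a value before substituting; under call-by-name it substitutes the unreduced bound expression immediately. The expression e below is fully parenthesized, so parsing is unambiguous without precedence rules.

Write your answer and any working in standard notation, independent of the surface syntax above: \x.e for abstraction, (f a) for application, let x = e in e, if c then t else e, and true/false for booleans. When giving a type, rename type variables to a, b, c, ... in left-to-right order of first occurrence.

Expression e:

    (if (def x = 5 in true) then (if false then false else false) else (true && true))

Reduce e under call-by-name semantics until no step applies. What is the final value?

Answer: false

Trace:
step 0: (if (let x = 5 in true) then (if false then false else false) else (true && true))
step 1: [let@0] (if true then (if false then false else false) else (true && true))
step 2: [if@root] (if false then false else false)
step 3: [if@root] false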